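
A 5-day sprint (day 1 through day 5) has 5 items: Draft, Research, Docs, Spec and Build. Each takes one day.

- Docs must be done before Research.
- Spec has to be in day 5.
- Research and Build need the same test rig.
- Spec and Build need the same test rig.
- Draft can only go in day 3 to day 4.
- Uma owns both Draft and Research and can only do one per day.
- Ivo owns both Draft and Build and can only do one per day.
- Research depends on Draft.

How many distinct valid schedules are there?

Splitting on Draft: it can be day 3 (18), day 4 (12). Listing each branch's schedules as (Research, Docs, Spec, Build) by day number:
Draft=day 3: (4,1,5,1) (4,1,5,2) (4,2,5,1) (4,2,5,2) (4,3,5,1) (4,3,5,2) (5,1,5,1) (5,1,5,2) (5,1,5,4) (5,2,5,1) (5,2,5,2) (5,2,5,4) (5,3,5,1) (5,3,5,2) (5,3,5,4) (5,4,5,1) (5,4,5,2) (5,4,5,4) — 18.
Draft=day 4: (5,1,5,1) (5,1,5,2) (5,1,5,3) (5,2,5,1) (5,2,5,2) (5,2,5,3) (5,3,5,1) (5,3,5,2) (5,3,5,3) (5,4,5,1) (5,4,5,2) (5,4,5,3) — 12.
Summing: 18 + 12 = 30.

30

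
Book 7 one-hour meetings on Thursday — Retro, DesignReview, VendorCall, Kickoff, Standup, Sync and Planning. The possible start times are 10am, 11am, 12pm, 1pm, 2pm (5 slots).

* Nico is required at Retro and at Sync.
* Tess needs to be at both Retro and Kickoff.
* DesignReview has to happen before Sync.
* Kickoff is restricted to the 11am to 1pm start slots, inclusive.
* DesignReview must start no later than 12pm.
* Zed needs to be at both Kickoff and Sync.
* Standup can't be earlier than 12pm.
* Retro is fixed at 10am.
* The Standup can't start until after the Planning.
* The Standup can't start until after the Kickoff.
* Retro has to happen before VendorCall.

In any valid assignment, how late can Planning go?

1pm

Downstream work caps Planning at 1pm.
Planning at 1pm is achievable: Standup=2pm, DesignReview=10am, Planning=1pm, Sync=12pm, Kickoff=11am, VendorCall=11am, Retro=10am.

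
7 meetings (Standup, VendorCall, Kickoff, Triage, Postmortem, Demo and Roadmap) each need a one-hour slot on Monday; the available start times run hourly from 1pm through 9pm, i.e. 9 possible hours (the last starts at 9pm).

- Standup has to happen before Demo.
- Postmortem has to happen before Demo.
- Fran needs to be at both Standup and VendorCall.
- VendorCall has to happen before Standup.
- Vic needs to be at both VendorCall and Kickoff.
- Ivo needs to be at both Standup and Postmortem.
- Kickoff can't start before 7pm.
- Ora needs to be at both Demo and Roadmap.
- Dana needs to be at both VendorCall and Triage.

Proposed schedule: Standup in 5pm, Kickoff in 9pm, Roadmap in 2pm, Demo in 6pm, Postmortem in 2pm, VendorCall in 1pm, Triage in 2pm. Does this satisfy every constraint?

Ivo needs to be at both Standup and Postmortem — holds.
Standup has to happen before Demo — holds.
VendorCall has to happen before Standup — holds.
Postmortem has to happen before Demo — holds.
Fran needs to be at both Standup and VendorCall — holds.
Vic needs to be at both VendorCall and Kickoff — holds.
Dana needs to be at both VendorCall and Triage — holds.
Ora needs to be at both Demo and Roadmap — holds.
Kickoff can't start before 7pm — holds.

Yes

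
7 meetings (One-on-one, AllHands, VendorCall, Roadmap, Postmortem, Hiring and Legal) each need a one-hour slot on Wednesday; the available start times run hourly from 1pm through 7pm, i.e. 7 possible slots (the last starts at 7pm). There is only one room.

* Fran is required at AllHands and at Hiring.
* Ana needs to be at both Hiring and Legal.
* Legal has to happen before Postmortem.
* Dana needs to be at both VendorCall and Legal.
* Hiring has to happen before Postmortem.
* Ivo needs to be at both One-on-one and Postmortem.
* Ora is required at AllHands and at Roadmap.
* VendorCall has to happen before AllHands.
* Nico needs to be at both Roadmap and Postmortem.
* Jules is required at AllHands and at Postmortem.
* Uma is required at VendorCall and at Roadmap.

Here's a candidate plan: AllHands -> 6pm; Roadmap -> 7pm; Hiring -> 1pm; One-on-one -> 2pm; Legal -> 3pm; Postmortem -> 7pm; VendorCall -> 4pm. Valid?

Fran is required at AllHands and at Hiring — holds.
Jules is required at AllHands and at Postmortem — holds.
Uma is required at VendorCall and at Roadmap — holds.
Ana needs to be at both Hiring and Legal — holds.
Ivo needs to be at both One-on-one and Postmortem — holds.
Dana needs to be at both VendorCall and Legal — holds.
VendorCall has to happen before AllHands — holds.
There is only one room — violated.
Nico needs to be at both Roadmap and Postmortem — violated.
Legal has to happen before Postmortem — holds.
Hiring has to happen before Postmortem — holds.
Ora is required at AllHands and at Roadmap — holds.

Invalid. Nico needs to be at both Roadmap and Postmortem.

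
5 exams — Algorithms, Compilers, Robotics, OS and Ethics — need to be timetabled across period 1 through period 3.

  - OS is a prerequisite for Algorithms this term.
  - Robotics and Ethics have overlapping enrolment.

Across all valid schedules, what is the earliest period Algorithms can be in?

period 2

Precedence pushes Algorithms to at least period 2.
Algorithms at period 2 is achievable: Robotics -> period 1, Ethics -> period 2, Compilers -> period 1, Algorithms -> period 2, OS -> period 1.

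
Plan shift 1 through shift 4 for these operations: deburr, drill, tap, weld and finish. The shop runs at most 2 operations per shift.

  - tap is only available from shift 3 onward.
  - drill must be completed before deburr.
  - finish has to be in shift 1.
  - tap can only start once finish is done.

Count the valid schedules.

Splitting on deburr: it can be shift 2 (6), shift 3 (12), shift 4 (18). Listing each branch's schedules as (drill, tap, weld, finish) by shift number:
deburr=shift 2: (1,3,2,1) (1,3,3,1) (1,3,4,1) (1,4,2,1) (1,4,3,1) (1,4,4,1) — 6.
deburr=shift 3: (1,3,2,1) (1,3,4,1) (1,4,2,1) (1,4,3,1) (1,4,4,1) (2,3,1,1) (2,3,2,1) (2,3,4,1) (2,4,1,1) (2,4,2,1) (2,4,3,1) (2,4,4,1) — 12.
deburr=shift 4: (1,3,2,1) (1,3,3,1) (1,3,4,1) (1,4,2,1) (1,4,3,1) (2,3,1,1) (2,3,2,1) (2,3,3,1) (2,3,4,1) (2,4,1,1) (2,4,2,1) (2,4,3,1) (3,3,1,1) (3,3,2,1) (3,3,4,1) (3,4,1,1) (3,4,2,1) (3,4,3,1) — 18.
Summing: 6 + 12 + 18 = 36.

36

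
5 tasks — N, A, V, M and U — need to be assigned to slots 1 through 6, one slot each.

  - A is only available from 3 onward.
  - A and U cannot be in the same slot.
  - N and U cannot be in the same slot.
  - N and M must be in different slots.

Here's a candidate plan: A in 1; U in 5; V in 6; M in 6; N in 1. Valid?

Invalid. A is only available from 3 onward.

N and U cannot be in the same slot — holds.
A and U cannot be in the same slot — holds.
N and M must be in different slots — holds.
A is only available from 3 onward — violated.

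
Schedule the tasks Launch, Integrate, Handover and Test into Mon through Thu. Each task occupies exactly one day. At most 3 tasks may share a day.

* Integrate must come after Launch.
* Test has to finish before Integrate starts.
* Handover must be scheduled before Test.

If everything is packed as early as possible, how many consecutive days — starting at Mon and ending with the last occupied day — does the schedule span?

3

The precedence chain requires at least 3 distinct days.
With at most 3 per day and 4 tasks, at least 2 days are needed.
3 works (last occupied day: Wed): for example Test -> Tue; Integrate -> Wed; Launch -> Mon; Handover -> Mon.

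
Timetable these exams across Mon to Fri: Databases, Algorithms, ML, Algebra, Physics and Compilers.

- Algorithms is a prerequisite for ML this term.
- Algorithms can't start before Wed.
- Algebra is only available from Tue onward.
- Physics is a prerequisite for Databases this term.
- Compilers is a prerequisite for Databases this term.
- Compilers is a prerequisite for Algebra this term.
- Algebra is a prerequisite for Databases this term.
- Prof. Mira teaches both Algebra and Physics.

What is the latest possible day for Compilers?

Wed

Downstream work caps Compilers at Wed.
Compilers at Wed is achievable: Databases=Fri; Physics=Mon; ML=Thu; Compilers=Wed; Algorithms=Wed; Algebra=Thu.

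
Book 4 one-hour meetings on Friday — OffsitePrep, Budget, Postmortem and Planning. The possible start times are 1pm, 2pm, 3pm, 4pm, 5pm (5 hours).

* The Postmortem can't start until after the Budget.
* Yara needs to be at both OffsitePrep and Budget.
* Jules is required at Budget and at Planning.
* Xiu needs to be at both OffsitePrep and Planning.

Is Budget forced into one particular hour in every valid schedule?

No

Budget can be 1pm (e.g. Planning in 3pm, Postmortem in 2pm, OffsitePrep in 2pm, Budget in 1pm) or 2pm (e.g. Planning in 3pm; OffsitePrep in 1pm; Budget in 2pm; Postmortem in 3pm).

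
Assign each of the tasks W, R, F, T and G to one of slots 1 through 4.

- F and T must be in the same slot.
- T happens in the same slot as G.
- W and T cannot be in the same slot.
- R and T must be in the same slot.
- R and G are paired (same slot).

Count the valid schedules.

Splitting on W: it can be 1 (3), 2 (3), 3 (3), 4 (3). Listing each branch's schedules as (R, F, T, G):
W=1: (2,2,2,2) (3,3,3,3) (4,4,4,4) — 3.
W=2: (1,1,1,1) (3,3,3,3) (4,4,4,4) — 3.
W=3: (1,1,1,1) (2,2,2,2) (4,4,4,4) — 3.
W=4: (1,1,1,1) (2,2,2,2) (3,3,3,3) — 3.
Summing: 3 + 3 + 3 + 3 = 12.

12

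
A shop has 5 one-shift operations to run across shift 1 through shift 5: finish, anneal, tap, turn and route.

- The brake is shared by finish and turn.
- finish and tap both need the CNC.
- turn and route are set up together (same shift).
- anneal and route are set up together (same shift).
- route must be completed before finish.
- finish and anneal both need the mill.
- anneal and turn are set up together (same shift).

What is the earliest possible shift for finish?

Precedence pushes finish to at least shift 2.
finish at shift 2 is achievable: anneal -> shift 1; tap -> shift 1; turn -> shift 1; route -> shift 1; finish -> shift 2.

shift 2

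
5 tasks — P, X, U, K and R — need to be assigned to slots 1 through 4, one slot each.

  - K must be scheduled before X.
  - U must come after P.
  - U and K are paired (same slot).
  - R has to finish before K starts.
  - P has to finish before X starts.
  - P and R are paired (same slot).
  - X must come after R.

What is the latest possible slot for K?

3

Precedence pushes K to at least 2; downstream work caps K at 3.
K at 3 is achievable: X=4; K=3; P=1; U=3; R=1.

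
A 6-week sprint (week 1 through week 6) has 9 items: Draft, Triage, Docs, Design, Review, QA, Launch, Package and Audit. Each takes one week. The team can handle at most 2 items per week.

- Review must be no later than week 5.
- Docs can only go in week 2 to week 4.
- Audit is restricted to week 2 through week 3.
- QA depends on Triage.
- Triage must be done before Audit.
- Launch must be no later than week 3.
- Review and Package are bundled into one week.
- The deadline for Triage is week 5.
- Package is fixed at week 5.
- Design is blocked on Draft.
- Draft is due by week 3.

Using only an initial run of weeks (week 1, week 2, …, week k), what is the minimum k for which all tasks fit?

5 weeks

The precedence chain requires at least 2 distinct weeks.
With at most 2 per week and 9 tasks, at least 5 weeks are needed.
Package can't be placed before week 5, so the schedule must run through at least week 5.
5 works (last occupied week: week 5): for example Draft in week 1; QA in week 4; Package in week 5; Audit in week 2; Triage in week 1; Launch in week 3; Review in week 5; Docs in week 2; Design in week 3.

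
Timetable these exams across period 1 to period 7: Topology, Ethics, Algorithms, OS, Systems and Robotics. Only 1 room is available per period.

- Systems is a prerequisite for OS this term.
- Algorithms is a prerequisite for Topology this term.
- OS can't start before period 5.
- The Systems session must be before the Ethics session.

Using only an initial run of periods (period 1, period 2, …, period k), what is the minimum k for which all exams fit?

6 periods

The precedence chain requires at least 2 distinct periods.
With at most 1 per period and 6 exams, at least 6 periods are needed.
OS can't be placed before period 5, so the schedule must run through at least period 5.
6 works (last occupied period: period 6): for example Robotics -> period 6, Algorithms -> period 2, Ethics -> period 4, OS -> period 5, Topology -> period 3, Systems -> period 1.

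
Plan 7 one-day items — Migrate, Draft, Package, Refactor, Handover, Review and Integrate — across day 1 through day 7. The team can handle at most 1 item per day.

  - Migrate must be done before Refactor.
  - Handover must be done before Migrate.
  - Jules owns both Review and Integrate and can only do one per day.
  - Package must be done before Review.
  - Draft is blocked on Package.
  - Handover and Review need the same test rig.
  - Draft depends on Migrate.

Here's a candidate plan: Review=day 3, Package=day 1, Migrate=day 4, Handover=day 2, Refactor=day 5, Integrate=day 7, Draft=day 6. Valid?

Yes

Draft depends on Migrate — holds.
The team can handle at most 1 item per day — holds.
Handover must be done before Migrate — holds.
Draft is blocked on Package — holds.
Handover and Review need the same test rig — holds.
Jules owns both Review and Integrate and can only do one per day — holds.
Package must be done before Review — holds.
Migrate must be done before Refactor — holds.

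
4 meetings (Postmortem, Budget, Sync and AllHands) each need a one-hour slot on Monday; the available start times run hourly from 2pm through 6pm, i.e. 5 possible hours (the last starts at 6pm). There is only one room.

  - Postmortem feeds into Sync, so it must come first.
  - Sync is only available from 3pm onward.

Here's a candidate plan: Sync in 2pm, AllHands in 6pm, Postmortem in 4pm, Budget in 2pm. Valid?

No. Sync is only available from 3pm onward is not satisfied.

Sync is only available from 3pm onward — violated.
There is only one room — violated.
Postmortem feeds into Sync, so it must come first — violated.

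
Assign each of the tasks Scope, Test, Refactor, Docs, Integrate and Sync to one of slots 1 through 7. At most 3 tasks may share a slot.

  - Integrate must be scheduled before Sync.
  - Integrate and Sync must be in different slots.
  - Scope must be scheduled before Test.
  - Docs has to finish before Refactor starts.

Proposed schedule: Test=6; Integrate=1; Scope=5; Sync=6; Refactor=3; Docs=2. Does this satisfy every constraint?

Scope must be scheduled before Test — holds.
At most 3 tasks may share a slot — holds.
Integrate and Sync must be in different slots — holds.
Integrate must be scheduled before Sync — holds.
Docs has to finish before Refactor starts — holds.

Yes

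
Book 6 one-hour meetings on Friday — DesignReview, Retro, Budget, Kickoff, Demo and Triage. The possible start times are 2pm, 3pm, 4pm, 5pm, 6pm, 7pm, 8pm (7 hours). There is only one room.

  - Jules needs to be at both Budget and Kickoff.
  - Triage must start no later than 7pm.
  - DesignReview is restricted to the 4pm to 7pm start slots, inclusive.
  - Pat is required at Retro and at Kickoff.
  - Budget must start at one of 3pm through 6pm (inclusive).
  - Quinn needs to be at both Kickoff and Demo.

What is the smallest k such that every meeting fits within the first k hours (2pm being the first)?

6

With at most 1 per hour and 6 meetings, at least 6 hours are needed.
DesignReview can't be placed before 4pm — that is hour 3 counting from 2pm — so the schedule must run through at least 3 hours.
6 works (last occupied hour: 7pm): for example Budget=3pm, Triage=7pm, Demo=6pm, DesignReview=4pm, Kickoff=5pm, Retro=2pm.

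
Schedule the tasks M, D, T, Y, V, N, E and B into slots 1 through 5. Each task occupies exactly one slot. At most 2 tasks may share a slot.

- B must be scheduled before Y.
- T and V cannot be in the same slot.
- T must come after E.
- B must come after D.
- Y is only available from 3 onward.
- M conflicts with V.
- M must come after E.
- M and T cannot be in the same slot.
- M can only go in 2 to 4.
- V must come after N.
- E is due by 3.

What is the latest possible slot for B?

4

Precedence pushes B to at least 2; downstream work caps B at 4.
B at 4 is achievable: Y -> 5; N -> 2; T -> 3; B -> 4; E -> 1; V -> 4; M -> 2; D -> 1.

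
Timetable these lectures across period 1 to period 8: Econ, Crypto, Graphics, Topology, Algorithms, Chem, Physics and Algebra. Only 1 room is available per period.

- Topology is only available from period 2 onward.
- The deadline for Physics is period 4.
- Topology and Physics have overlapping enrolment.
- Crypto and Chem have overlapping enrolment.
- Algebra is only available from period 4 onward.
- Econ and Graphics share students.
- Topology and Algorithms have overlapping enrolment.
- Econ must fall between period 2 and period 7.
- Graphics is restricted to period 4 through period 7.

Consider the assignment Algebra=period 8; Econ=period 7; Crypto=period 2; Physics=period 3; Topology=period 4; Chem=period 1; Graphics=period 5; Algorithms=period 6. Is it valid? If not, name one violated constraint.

Crypto and Chem have overlapping enrolment — holds.
Only 1 room is available per period — holds.
Topology and Physics have overlapping enrolment — holds.
Algebra is only available from period 4 onward — holds.
The deadline for Physics is period 4 — holds.
Econ must fall between period 2 and period 7 — holds.
Econ and Graphics share students — holds.
Graphics is restricted to period 4 through period 7 — holds.
Topology is only available from period 2 onward — holds.
Topology and Algorithms have overlapping enrolment — holds.

Yes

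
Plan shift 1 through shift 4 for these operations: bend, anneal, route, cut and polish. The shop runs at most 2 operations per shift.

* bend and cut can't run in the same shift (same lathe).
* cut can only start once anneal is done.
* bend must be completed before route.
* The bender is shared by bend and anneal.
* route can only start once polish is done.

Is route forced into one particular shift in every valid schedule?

route can be shift 2 (e.g. route -> shift 2; cut -> shift 3; anneal -> shift 2; bend -> shift 1; polish -> shift 1) or shift 3 (e.g. anneal in shift 2; route in shift 3; polish in shift 1; cut in shift 3; bend in shift 1).

No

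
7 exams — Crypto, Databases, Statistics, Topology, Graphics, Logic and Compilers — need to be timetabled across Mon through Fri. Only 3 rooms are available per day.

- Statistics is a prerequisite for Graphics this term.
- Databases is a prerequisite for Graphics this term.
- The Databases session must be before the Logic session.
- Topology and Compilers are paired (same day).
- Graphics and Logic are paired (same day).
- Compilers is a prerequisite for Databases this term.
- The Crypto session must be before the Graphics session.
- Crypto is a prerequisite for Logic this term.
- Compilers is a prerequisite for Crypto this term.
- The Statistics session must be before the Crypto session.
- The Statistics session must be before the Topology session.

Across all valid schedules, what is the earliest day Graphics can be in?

Precedence pushes Graphics to at least Thu.
Graphics at Thu is achievable: Topology in Tue; Crypto in Wed; Statistics in Mon; Compilers in Tue; Graphics in Thu; Databases in Wed; Logic in Thu.

Thu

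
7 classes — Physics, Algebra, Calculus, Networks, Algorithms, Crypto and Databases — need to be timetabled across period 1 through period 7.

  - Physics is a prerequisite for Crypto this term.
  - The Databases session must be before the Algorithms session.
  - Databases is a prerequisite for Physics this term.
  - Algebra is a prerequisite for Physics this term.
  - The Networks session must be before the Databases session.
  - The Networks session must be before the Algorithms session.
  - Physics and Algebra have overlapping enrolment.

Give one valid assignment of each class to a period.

Physics=period 3; Algebra=period 1; Calculus=period 1; Algorithms=period 3; Networks=period 1; Crypto=period 4; Databases=period 2

Checking: Databases(period 2) before Physics(period 3); Physics(period 3) before Crypto(period 4); Networks(period 1) before Algorithms(period 3); Databases(period 2) before Algorithms(period 3); Algebra(period 1) before Physics(period 3); Networks(period 1) before Databases(period 2); Physics(period 3) != Algebra(period 1).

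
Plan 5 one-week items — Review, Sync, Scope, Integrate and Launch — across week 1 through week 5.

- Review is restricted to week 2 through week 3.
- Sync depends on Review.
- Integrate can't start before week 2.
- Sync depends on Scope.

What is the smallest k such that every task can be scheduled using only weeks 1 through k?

3

The precedence chain requires at least 2 distinct weeks.
Propagating the time windows through the other constraints, Sync can't land before week 3, so the schedule must run through at least week 3.
3 works (last occupied week: week 3): for example Launch -> week 1, Sync -> week 3, Scope -> week 1, Review -> week 2, Integrate -> week 2.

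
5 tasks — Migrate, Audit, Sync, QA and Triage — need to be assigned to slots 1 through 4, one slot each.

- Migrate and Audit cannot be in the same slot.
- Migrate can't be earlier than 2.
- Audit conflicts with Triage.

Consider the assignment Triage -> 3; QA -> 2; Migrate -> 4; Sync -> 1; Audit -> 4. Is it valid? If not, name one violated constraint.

No. Migrate and Audit cannot be in the same slot is not satisfied.

Migrate and Audit cannot be in the same slot — violated.
Migrate can't be earlier than 2 — holds.
Audit conflicts with Triage — holds.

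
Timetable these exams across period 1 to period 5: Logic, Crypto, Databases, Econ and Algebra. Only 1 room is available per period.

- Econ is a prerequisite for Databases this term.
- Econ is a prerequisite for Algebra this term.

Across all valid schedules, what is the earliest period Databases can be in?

period 2

Precedence pushes Databases to at least period 2.
Databases at period 2 is achievable: Econ -> period 1, Crypto -> period 5, Algebra -> period 3, Databases -> period 2, Logic -> period 4.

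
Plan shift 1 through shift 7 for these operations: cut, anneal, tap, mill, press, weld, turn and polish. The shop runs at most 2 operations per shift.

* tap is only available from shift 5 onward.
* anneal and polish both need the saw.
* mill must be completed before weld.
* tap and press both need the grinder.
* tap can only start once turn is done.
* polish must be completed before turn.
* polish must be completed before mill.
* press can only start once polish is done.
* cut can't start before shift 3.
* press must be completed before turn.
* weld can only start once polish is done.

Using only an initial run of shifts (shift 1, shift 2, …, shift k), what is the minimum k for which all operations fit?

The precedence chain requires at least 4 distinct shifts.
With at most 2 per shift and 8 operations, at least 4 shifts are needed.
tap can't be placed before shift 5, so the schedule must run through at least shift 5.
5 works (last occupied shift: shift 5): for example anneal=shift 4; tap=shift 5; press=shift 2; turn=shift 3; mill=shift 2; polish=shift 1; cut=shift 3; weld=shift 4.

5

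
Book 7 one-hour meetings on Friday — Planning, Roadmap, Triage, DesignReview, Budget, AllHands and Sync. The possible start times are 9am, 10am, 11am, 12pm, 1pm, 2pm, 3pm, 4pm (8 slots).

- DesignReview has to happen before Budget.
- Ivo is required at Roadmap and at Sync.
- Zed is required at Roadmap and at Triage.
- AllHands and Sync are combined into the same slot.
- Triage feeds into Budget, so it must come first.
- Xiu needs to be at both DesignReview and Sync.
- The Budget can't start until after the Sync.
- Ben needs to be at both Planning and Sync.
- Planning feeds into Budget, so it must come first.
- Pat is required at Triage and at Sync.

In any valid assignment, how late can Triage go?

3pm

Downstream work caps Triage at 3pm.
Triage at 3pm is achievable: Budget=4pm; Roadmap=9am; Triage=3pm; AllHands=10am; DesignReview=9am; Sync=10am; Planning=9am.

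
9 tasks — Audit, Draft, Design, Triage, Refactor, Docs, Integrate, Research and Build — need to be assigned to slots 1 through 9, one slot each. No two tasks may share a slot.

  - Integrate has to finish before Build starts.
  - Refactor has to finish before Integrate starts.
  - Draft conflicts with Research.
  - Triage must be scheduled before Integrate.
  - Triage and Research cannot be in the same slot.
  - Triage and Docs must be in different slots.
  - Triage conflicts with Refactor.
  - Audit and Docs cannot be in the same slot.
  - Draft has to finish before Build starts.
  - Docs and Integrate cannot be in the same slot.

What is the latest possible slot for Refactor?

Downstream work caps Refactor at 7.
Refactor at 7 is achievable: Research -> 6; Draft -> 1; Design -> 4; Build -> 9; Audit -> 3; Triage -> 2; Docs -> 5; Integrate -> 8; Refactor -> 7.

7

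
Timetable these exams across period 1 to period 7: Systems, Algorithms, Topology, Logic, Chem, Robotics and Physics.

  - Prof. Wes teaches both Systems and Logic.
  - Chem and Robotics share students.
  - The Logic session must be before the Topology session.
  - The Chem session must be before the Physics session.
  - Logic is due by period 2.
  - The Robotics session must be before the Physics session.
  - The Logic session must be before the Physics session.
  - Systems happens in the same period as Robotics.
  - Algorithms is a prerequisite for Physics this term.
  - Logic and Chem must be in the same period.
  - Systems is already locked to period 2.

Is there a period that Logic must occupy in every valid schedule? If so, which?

period 1

Logic's window is period 1–period 2.
Systems is fixed at period 2, and Logic can't share a period with Systems.
So Logic must be period 1.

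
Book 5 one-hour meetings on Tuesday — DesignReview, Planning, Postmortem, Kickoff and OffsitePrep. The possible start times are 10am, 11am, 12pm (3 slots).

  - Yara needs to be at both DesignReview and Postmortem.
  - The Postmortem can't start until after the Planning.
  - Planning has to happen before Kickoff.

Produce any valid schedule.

Planning in 10am, OffsitePrep in 10am, Postmortem in 11am, Kickoff in 11am, DesignReview in 10am

Checking: Planning(10am) before Kickoff(11am); Planning(10am) before Postmortem(11am); DesignReview(10am) != Postmortem(11am).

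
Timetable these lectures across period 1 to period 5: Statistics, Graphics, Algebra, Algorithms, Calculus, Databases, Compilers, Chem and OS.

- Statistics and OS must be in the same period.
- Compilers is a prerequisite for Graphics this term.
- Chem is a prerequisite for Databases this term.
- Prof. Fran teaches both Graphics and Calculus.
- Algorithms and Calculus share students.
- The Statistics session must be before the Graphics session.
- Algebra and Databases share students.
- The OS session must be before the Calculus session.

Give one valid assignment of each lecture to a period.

Algorithms -> period 1; OS -> period 1; Statistics -> period 1; Algebra -> period 1; Calculus -> period 3; Chem -> period 1; Compilers -> period 1; Graphics -> period 2; Databases -> period 2

Checking: Chem(period 1) before Databases(period 2); OS(period 1) before Calculus(period 3); Statistics(period 1) before Graphics(period 2); Compilers(period 1) before Graphics(period 2); Graphics(period 2) != Calculus(period 3); Algorithms(period 1) != Calculus(period 3); Algebra(period 1) != Databases(period 2); Statistics = OS = period 1.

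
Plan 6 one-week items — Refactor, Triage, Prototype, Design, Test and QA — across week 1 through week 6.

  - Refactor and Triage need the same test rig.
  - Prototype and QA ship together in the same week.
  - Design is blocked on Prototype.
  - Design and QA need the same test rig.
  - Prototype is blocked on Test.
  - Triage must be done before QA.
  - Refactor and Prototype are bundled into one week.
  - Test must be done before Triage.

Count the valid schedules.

Splitting on Refactor: it can be week 3 (3), week 4 (6), week 5 (6). Listing each branch's schedules as (Triage, Prototype, Design, Test, QA) by week number:
Refactor=week 3: (2,3,4,1,3) (2,3,5,1,3) (2,3,6,1,3) — 3.
Refactor=week 4: (2,4,5,1,4) (2,4,6,1,4) (3,4,5,1,4) (3,4,5,2,4) (3,4,6,1,4) (3,4,6,2,4) — 6.
Refactor=week 5: (2,5,6,1,5) (3,5,6,1,5) (3,5,6,2,5) (4,5,6,1,5) (4,5,6,2,5) (4,5,6,3,5) — 6.
Summing: 3 + 6 + 6 = 15.

15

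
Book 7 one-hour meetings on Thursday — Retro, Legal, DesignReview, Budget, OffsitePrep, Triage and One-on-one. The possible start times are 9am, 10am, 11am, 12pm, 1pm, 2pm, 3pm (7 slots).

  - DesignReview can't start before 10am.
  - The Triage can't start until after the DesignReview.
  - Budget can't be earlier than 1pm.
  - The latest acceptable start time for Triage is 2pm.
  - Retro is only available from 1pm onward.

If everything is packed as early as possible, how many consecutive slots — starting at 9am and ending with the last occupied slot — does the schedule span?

5

The precedence chain requires at least 2 distinct slots.
Retro can't be placed before 1pm — that is slot 5 counting from 9am — so the schedule must run through at least 5 slots.
5 works (last occupied slot: 1pm): for example Retro -> 1pm, Triage -> 11am, One-on-one -> 9am, DesignReview -> 10am, Budget -> 1pm, Legal -> 9am, OffsitePrep -> 9am.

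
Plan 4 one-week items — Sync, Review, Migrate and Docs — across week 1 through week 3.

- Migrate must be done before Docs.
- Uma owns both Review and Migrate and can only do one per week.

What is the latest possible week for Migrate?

Downstream work caps Migrate at week 2.
Migrate at week 2 is achievable: Docs=week 3; Migrate=week 2; Review=week 1; Sync=week 1.

week 2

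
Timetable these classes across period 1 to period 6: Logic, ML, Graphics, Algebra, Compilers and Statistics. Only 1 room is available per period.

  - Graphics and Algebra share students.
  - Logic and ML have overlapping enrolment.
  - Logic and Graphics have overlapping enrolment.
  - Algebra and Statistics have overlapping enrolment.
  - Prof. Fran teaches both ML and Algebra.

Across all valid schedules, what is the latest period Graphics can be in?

Graphics at period 6 is achievable: Algebra -> period 3, Compilers -> period 4, ML -> period 2, Statistics -> period 5, Logic -> period 1, Graphics -> period 6.

period 6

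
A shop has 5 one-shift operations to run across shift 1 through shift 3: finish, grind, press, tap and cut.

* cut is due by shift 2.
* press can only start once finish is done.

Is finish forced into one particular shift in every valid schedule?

finish can be shift 1 (e.g. grind -> shift 1, finish -> shift 1, tap -> shift 1, cut -> shift 1, press -> shift 2) or shift 2 (e.g. cut in shift 1, press in shift 3, finish in shift 2, tap in shift 1, grind in shift 1).

No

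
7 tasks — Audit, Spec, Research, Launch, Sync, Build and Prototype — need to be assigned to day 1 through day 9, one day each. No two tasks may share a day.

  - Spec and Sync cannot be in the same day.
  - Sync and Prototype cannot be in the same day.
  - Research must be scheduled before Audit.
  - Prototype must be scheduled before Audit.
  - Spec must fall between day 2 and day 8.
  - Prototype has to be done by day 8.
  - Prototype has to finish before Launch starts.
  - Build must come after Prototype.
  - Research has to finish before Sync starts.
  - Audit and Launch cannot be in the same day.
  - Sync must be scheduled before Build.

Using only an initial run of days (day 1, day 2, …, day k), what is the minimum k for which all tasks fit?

The precedence chain requires at least 3 distinct days.
With at most 1 per day and 7 tasks, at least 7 days are needed.
7 works (last occupied day: day 7): for example Audit -> day 4, Prototype -> day 1, Launch -> day 7, Spec -> day 2, Build -> day 6, Sync -> day 5, Research -> day 3.

7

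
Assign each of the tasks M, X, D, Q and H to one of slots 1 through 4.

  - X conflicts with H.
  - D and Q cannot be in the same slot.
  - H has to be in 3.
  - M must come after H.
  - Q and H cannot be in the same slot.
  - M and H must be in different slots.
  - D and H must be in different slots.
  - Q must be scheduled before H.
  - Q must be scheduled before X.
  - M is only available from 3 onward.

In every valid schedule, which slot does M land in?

4

M's window is 3–4.
H is fixed at 3, and M can't share a slot with H.
So M must be 4.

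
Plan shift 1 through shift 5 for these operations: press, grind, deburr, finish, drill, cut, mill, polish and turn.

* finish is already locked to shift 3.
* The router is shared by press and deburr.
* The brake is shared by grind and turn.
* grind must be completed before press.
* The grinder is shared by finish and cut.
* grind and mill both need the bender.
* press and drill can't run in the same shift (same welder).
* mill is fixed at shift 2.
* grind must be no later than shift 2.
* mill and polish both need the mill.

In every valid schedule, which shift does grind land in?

shift 1

grind's window is shift 1–shift 2.
mill is fixed at shift 2, and grind can't share a shift with mill.
So grind must be shift 1.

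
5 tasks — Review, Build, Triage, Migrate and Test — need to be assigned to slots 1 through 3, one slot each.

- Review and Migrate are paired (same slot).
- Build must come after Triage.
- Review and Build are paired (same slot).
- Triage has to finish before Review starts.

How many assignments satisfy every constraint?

9

Splitting on Review: it can be 2 (3), 3 (6). Listing each branch's schedules as (Build, Triage, Migrate, Test):
Review=2: (2,1,2,1) (2,1,2,2) (2,1,2,3) — 3.
Review=3: (3,1,3,1) (3,1,3,2) (3,1,3,3) (3,2,3,1) (3,2,3,2) (3,2,3,3) — 6.
Summing: 3 + 6 = 9.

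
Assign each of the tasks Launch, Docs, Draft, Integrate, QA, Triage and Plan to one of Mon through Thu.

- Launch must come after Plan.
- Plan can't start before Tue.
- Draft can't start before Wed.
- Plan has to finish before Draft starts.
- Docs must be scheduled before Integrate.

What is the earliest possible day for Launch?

Wed

Precedence pushes Launch to at least Wed.
Launch at Wed is achievable: Launch -> Wed, QA -> Mon, Docs -> Mon, Integrate -> Tue, Draft -> Wed, Triage -> Mon, Plan -> Tue.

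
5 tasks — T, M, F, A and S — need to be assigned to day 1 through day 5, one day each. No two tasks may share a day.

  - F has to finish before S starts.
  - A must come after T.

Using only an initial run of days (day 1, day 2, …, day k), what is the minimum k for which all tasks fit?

5

The precedence chain requires at least 2 distinct days.
With at most 1 per day and 5 tasks, at least 5 days are needed.
5 works (last occupied day: day 5): for example A=day 3; M=day 5; F=day 2; S=day 4; T=day 1.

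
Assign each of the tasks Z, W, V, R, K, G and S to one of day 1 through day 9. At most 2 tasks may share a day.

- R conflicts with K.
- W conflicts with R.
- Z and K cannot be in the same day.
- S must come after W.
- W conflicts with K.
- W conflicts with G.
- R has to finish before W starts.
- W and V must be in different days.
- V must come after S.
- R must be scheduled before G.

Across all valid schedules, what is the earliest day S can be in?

day 3

Precedence pushes S to at least day 3; downstream work caps S at day 8.
S at day 3 is achievable: S in day 3; K in day 4; G in day 3; W in day 2; Z in day 1; R in day 1; V in day 4.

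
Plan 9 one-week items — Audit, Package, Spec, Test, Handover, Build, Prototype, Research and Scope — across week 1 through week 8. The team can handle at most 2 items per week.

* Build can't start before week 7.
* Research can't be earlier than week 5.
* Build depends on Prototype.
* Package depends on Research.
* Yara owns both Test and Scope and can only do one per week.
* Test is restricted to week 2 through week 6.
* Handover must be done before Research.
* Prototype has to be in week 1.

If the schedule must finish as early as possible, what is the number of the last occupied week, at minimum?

The precedence chain requires at least 3 distinct weeks.
With at most 2 per week and 9 tasks, at least 5 weeks are needed.
Build can't be placed before week 7, so the schedule must run through at least week 7.
7 works (last occupied week: week 7): for example Scope -> week 3, Spec -> week 3, Package -> week 6, Audit -> week 2, Prototype -> week 1, Test -> week 2, Build -> week 7, Research -> week 5, Handover -> week 1.

7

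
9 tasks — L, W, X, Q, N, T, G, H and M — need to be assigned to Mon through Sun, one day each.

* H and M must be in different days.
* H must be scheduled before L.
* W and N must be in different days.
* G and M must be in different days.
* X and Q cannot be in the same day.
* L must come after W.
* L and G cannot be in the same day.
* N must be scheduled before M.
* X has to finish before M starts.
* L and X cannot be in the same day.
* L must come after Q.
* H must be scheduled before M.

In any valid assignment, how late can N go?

Sat

Downstream work caps N at Sat.
N at Sat is achievable: H in Mon; N in Sat; W in Mon; Q in Mon; L in Tue; M in Sun; T in Mon; G in Mon; X in Wed.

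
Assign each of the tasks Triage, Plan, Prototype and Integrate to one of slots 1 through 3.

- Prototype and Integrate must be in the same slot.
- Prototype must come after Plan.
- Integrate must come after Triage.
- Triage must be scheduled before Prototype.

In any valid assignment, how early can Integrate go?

Precedence pushes Integrate to at least 2.
Integrate at 2 is achievable: Plan in 1, Integrate in 2, Triage in 1, Prototype in 2.

2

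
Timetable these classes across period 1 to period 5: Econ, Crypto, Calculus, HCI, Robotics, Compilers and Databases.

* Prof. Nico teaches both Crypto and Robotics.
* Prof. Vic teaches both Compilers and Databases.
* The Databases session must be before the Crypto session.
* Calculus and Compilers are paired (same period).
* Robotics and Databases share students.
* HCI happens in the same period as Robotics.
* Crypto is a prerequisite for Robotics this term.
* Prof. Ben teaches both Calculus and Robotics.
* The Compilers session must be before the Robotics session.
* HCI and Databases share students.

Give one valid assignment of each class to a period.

Compilers -> period 2; Crypto -> period 2; Econ -> period 1; HCI -> period 3; Robotics -> period 3; Calculus -> period 2; Databases -> period 1

Checking: Databases(period 1) before Crypto(period 2); Compilers(period 2) before Robotics(period 3); Crypto(period 2) before Robotics(period 3); Calculus(period 2) != Robotics(period 3); Robotics(period 3) != Databases(period 1); Crypto(period 2) != Robotics(period 3); HCI(period 3) != Databases(period 1); Compilers(period 2) != Databases(period 1); Calculus = Compilers = period 2; HCI = Robotics = period 3.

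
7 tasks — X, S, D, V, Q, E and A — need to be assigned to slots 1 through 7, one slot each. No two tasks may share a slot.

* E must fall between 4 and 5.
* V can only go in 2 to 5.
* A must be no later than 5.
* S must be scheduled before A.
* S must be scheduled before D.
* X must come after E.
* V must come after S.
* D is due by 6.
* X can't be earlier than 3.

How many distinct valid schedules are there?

42

Splitting on X: it can be 5 (2), 6 (12), 7 (28). Listing each branch's schedules as (S, D, V, Q, E, A):
X=5: (1,6,2,7,4,3) (1,6,3,7,4,2) — 2.
X=6: (1,2,3,7,4,5) (1,2,3,7,5,4) (1,2,4,7,5,3) (1,2,5,7,4,3) (1,3,2,7,4,5) (1,3,2,7,5,4) (1,3,4,7,5,2) (1,3,5,7,4,2) (1,4,2,7,5,3) (1,4,3,7,5,2) (1,5,2,7,4,3) (1,5,3,7,4,2) — 12.
X=7: (1,2,3,6,4,5) (1,2,3,6,5,4) (1,2,4,6,5,3) (1,2,5,6,4,3) (1,3,2,6,4,5) (1,3,2,6,5,4) (1,3,4,6,5,2) (1,3,5,6,4,2) (1,4,2,6,5,3) (1,4,3,6,5,2) (1,5,2,6,4,3) (1,5,3,6,4,2) (1,6,2,3,4,5) (1,6,2,3,5,4) (1,6,2,4,5,3) (1,6,2,5,4,3) (1,6,3,2,4,5) (1,6,3,2,5,4) (1,6,3,4,5,2) (1,6,3,5,4,2) (1,6,4,2,5,3) (1,6,4,3,5,2) (1,6,5,2,4,3) (1,6,5,3,4,2) (2,6,3,1,4,5) (2,6,3,1,5,4) (2,6,4,1,5,3) (2,6,5,1,4,3) — 28.
Summing: 2 + 12 + 28 = 42.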